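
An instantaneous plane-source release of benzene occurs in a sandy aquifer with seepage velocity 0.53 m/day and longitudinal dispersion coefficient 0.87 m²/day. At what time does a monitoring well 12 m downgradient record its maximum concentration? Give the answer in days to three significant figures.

19.8 days

For the 1D instantaneous-source solution, setting ∂C/∂t = 0 at fixed x gives v²t² + 2Dt − x² = 0, so t = (√(D² + v²x²) − D)/v².
√(D² + v²x²) = √(0.87² + 0.53² × 12²) = 6.419; v² = 0.2809.
t = (6.419 − 0.87)/0.2809 = 19.8 days (vs. the pure-advection estimate x/v = 22.6 d).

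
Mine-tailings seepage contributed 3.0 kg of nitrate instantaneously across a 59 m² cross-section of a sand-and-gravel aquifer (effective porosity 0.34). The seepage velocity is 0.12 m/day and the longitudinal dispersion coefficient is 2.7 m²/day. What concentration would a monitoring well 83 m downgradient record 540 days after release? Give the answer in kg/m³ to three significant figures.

For an instantaneous plane source, C(x,t) = M/(n_e·A·√(4πDt)) · exp(−(x−vt)²/(4Dt)), with n_e·A the pore (flow) area.
Plume center vt = 0.12 × 540 = 64.8 m, so the well at 83 m is 18.2 m downgradient of the peak.
√(4πDt) = 135.4 m, giving peak height M/(n_e·A·√(4πDt)) = 3.0/(0.34 × 59 × 135.4) = 0.001105 kg/m³.
(x−vt)²/(4Dt) = (18.2)²/(4 × 2.7 × 540) = 0.05680; exp(−0.05680) = 0.9448.
C = 0.001105 × 0.9448 = 0.00104 kg/m³.

0.00104 kg/m³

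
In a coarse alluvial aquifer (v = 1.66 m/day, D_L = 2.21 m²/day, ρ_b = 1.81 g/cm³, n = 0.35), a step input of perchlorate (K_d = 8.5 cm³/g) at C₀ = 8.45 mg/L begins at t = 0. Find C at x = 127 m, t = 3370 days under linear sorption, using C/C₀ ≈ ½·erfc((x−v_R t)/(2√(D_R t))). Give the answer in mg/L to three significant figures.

3.75 mg/L

Retardation factor R = 1 + ρ_b·K_d/n = 1 + 1.81 × 8.5/0.35 = 44.96.
Sorption retards both mechanisms: v_R = v/R = 0.03692 m/day, D_R = D/R = 0.04915 m²/day.
v_R·t = 0.03692 × 3370 = 124.4204 m; 2√(D_R t) = 25.74 m; argument = (127 − 124.4204)/25.74 = 0.1002.
C = C₀ × ½·erfc(0.1002) = 8.45 × 0.4437 = 3.75 mg/L.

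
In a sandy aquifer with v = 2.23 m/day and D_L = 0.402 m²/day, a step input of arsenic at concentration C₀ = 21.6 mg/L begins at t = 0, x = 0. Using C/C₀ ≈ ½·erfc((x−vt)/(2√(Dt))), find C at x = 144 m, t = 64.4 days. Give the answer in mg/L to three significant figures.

10.3 mg/L

For a continuous step input, C/C₀ ≈ ½·erfc((x−vt)/(2√(Dt))).
vt = 2.23 × 64.4 = 143.612 m and 2√(Dt) = 2√(0.402 × 64.4) = 10.18 m.
Argument (x−vt)/(2√(Dt)) = (144 − 143.612)/10.18 = 0.03811; ½·erfc(0.03811) = 0.4785.
C = 21.6 × 0.4785 = 10.3 mg/L.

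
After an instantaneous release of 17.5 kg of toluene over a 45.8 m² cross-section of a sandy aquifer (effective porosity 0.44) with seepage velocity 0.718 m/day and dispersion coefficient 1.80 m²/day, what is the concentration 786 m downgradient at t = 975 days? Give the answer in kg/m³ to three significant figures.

For an instantaneous plane source, C(x,t) = M/(n_e·A·√(4πDt)) · exp(−(x−vt)²/(4Dt)), with n_e·A the pore (flow) area.
Plume center vt = 0.718 × 975 = 700.05 m, so the well at 786 m is 85.95 m downgradient of the peak.
√(4πDt) = 148.5 m, giving peak height M/(n_e·A·√(4πDt)) = 17.5/(0.44 × 45.8 × 148.5) = 0.005848 kg/m³.
(x−vt)²/(4Dt) = (85.95)²/(4 × 1.80 × 975) = 1.052; exp(−1.052) = 0.3492.
C = 0.005848 × 0.3492 = 0.00204 kg/m³.

0.00204 kg/m³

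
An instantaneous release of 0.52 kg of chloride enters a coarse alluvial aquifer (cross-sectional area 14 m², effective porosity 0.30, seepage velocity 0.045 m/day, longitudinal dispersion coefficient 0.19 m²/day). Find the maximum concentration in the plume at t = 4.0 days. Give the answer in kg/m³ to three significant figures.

0.0401 kg/m³

The peak of an instantaneous 1D plume sits at x = vt; there the Gaussian factor is 1 and C_max = M/(n_e·A·√(4πDt)), where n_e·A is the pore area the mass is dissolved in.
√(4πDt) = √(4π × 0.19 × 4.0) = 3.090 m, so C_max = 0.52/(0.30 × 14 × 3.090) = 0.0401 kg/m³.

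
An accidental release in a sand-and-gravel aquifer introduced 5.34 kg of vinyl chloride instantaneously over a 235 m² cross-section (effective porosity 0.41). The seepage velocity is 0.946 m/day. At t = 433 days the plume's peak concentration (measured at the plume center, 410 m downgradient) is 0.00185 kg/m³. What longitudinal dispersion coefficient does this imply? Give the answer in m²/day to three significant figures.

At the plume center C_max = M/(n_e·A·√(4πDt)), so D = M²/(4πt·(n_e·A·C_max)²).
n_e·A·C_max = 0.41 × 235 × 0.00185 = 0.1782 kg/m.
D = 5.34²/(4π × 433 × 0.1782²) = 0.165 m²/day.

0.165 m²/day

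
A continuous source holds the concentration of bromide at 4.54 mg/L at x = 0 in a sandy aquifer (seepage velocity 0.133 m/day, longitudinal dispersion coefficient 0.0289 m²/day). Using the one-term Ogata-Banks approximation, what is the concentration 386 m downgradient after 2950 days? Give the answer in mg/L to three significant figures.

For a continuous step input, C/C₀ ≈ ½·erfc((x−vt)/(2√(Dt))).
vt = 0.133 × 2950 = 392.35 m and 2√(Dt) = 2√(0.0289 × 2950) = 18.47 m.
Argument (x−vt)/(2√(Dt)) = (386 − 392.35)/18.47 = -0.3438; ½·erfc(-0.3438) = 0.6866.
C = 4.54 × 0.6866 = 3.12 mg/L.

3.12 mg/L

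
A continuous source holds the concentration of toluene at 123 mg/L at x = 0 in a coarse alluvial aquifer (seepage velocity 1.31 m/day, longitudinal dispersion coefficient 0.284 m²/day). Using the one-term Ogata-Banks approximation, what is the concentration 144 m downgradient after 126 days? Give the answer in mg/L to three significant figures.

122 mg/L

For a continuous step input, C/C₀ ≈ ½·erfc((x−vt)/(2√(Dt))).
vt = 1.31 × 126 = 165.06 m and 2√(Dt) = 2√(0.284 × 126) = 11.96 m.
Argument (x−vt)/(2√(Dt)) = (144 − 165.06)/11.96 = -1.761; ½·erfc(-1.761) = 0.9936.
C = 123 × 0.9936 = 122 mg/L.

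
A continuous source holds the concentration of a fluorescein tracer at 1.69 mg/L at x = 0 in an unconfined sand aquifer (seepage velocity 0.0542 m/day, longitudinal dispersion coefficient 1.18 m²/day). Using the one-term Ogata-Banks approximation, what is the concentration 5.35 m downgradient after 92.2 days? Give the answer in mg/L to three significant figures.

0.829 mg/L

For a continuous step input, C/C₀ ≈ ½·erfc((x−vt)/(2√(Dt))).
vt = 0.0542 × 92.2 = 4.99724 m and 2√(Dt) = 2√(1.18 × 92.2) = 20.86 m.
Argument (x−vt)/(2√(Dt)) = (5.35 − 4.99724)/20.86 = 0.01691; ½·erfc(0.01691) = 0.4905.
C = 1.69 × 0.4905 = 0.829 mg/L.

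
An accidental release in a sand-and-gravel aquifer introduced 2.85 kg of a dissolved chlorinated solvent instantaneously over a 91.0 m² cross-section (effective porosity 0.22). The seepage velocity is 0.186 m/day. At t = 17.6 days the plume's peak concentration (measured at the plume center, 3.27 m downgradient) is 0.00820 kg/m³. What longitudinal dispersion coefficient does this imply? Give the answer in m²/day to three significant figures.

At the plume center C_max = M/(n_e·A·√(4πDt)), so D = M²/(4πt·(n_e·A·C_max)²).
n_e·A·C_max = 0.22 × 91.0 × 0.00820 = 0.1642 kg/m.
D = 2.85²/(4π × 17.6 × 0.1642²) = 1.36 m²/day.

1.36 m²/day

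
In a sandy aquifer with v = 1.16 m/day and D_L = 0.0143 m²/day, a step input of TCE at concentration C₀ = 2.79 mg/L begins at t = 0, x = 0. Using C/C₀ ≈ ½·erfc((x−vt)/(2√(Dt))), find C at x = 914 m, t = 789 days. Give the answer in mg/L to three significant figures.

1.68 mg/L

For a continuous step input, C/C₀ ≈ ½·erfc((x−vt)/(2√(Dt))).
vt = 1.16 × 789 = 915.24 m and 2√(Dt) = 2√(0.0143 × 789) = 6.718 m.
Argument (x−vt)/(2√(Dt)) = (914 − 915.24)/6.718 = -0.1846; ½·erfc(-0.1846) = 0.6030.
C = 2.79 × 0.6030 = 1.68 mg/L.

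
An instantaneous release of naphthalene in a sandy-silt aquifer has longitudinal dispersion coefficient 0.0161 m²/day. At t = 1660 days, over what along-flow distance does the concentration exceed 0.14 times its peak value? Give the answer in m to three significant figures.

The plume is Gaussian with σ = √(2Dt) = √(2 × 0.0161 × 1660) = 7.311 m.
C/C_peak = exp(−Δx²/(2σ²)) = 0.14 ⇒ Δx = σ·√(−2 ln 0.14) = 7.311 × 1.983 = 14.50 m.
Width = 2Δx = 29.0 m.

29.0 m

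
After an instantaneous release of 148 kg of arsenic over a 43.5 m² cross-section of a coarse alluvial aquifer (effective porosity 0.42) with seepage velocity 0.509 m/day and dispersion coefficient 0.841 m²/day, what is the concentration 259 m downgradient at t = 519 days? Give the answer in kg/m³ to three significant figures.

For an instantaneous plane source, C(x,t) = M/(n_e·A·√(4πDt)) · exp(−(x−vt)²/(4Dt)), with n_e·A the pore (flow) area.
Plume center vt = 0.509 × 519 = 264.171 m, so the well at 259 m is 5.171 m upgradient of the peak.
√(4πDt) = 74.06 m, giving peak height M/(n_e·A·√(4πDt)) = 148/(0.42 × 43.5 × 74.06) = 0.1094 kg/m³.
(x−vt)²/(4Dt) = (-5.171)²/(4 × 0.841 × 519) = 0.01532; exp(−0.01532) = 0.9848.
C = 0.1094 × 0.9848 = 0.108 kg/m³.

0.108 kg/m³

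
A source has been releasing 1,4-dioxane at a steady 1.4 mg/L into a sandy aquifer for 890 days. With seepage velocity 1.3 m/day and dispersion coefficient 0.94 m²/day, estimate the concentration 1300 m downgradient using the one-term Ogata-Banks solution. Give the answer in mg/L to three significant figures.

For a continuous step input, C/C₀ ≈ ½·erfc((x−vt)/(2√(Dt))).
vt = 1.3 × 890 = 1157 m and 2√(Dt) = 2√(0.94 × 890) = 57.85 m.
Argument (x−vt)/(2√(Dt)) = (1300 − 1157)/57.85 = 2.472; ½·erfc(2.472) = 0.0002362.
C = 1.4 × 0.0002362 = 0.000331 mg/L.

0.000331 mg/L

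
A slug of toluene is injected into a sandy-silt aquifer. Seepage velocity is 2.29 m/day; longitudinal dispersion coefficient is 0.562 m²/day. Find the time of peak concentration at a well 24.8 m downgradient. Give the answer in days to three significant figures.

10.7 days

For the 1D instantaneous-source solution, setting ∂C/∂t = 0 at fixed x gives v²t² + 2Dt − x² = 0, so t = (√(D² + v²x²) − D)/v².
√(D² + v²x²) = √(0.562² + 2.29² × 24.8²) = 56.79; v² = 5.2441.
t = (56.79 − 0.562)/5.2441 = 10.7 days (vs. the pure-advection estimate x/v = 10.8 d).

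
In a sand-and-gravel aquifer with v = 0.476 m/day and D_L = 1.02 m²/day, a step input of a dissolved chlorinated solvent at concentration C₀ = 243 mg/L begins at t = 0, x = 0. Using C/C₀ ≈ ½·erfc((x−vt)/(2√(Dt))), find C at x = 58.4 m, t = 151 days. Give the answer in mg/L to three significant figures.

189 mg/L

For a continuous step input, C/C₀ ≈ ½·erfc((x−vt)/(2√(Dt))).
vt = 0.476 × 151 = 71.876 m and 2√(Dt) = 2√(1.02 × 151) = 24.82 m.
Argument (x−vt)/(2√(Dt)) = (58.4 − 71.876)/24.82 = -0.5429; ½·erfc(-0.5429) = 0.7787.
C = 243 × 0.7787 = 189 mg/L.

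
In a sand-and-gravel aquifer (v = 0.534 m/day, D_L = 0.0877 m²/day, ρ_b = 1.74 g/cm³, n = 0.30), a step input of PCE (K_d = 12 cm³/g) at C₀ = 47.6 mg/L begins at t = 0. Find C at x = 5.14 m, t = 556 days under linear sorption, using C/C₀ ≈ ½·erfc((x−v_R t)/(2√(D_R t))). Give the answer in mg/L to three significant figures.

Retardation factor R = 1 + ρ_b·K_d/n = 1 + 1.74 × 12/0.30 = 70.60.
Sorption retards both mechanisms: v_R = v/R = 0.007564 m/day, D_R = D/R = 0.001242 m²/day.
v_R·t = 0.007564 × 556 = 4.205584 m; 2√(D_R t) = 1.662 m; argument = (5.14 − 4.205584)/1.662 = 0.5622.
C = C₀ × ½·erfc(0.5622) = 47.6 × 0.2133 = 10.2 mg/L.

10.2 mg/L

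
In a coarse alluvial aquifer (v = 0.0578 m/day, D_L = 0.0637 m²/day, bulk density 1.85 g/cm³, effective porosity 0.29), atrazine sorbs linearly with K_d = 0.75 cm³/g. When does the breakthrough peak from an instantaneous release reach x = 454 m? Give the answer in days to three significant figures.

45300 days

Retardation factor R = 1 + ρ_b·K_d/n = 1 + 1.85 × 0.75/0.29 = 5.784.
Sorption retards both mechanisms: v_R = v/R = 0.009993 m/day, D_R = D/R = 0.01101 m²/day.
Peak time from v_R²t² + 2D_R t − x² = 0: t = (√(D_R² + v_R²x²) − D_R)/v_R².
√(D_R² + v_R²x²) = √(0.01101² + 0.009993² × 454²) = 4.537; v_R² = 9.986e-05.
t = (4.537 − 0.01101)/9.986e-05 = 45300 days.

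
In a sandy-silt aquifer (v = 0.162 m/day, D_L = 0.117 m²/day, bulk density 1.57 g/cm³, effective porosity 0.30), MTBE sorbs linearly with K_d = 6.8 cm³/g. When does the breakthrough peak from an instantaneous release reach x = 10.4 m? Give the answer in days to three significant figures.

Retardation factor R = 1 + ρ_b·K_d/n = 1 + 1.57 × 6.8/0.30 = 36.59.
Sorption retards both mechanisms: v_R = v/R = 0.004427 m/day, D_R = D/R = 0.003198 m²/day.
Peak time from v_R²t² + 2D_R t − x² = 0: t = (√(D_R² + v_R²x²) − D_R)/v_R².
√(D_R² + v_R²x²) = √(0.003198² + 0.004427² × 10.4²) = 0.04615; v_R² = 1.960e-05.
t = (0.04615 − 0.003198)/1.960e-05 = 2190 days.

2190 days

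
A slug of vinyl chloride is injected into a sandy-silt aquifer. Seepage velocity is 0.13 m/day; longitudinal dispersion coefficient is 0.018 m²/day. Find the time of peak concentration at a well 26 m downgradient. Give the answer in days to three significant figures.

199 days

For the 1D instantaneous-source solution, setting ∂C/∂t = 0 at fixed x gives v²t² + 2Dt − x² = 0, so t = (√(D² + v²x²) − D)/v².
√(D² + v²x²) = √(0.018² + 0.13² × 26²) = 3.380; v² = 0.0169.
t = (3.380 − 0.018)/0.0169 = 199 days (vs. the pure-advection estimate x/v = 200 d).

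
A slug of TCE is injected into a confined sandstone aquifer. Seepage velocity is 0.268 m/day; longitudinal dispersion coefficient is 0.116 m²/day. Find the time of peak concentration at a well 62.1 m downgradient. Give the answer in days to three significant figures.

For the 1D instantaneous-source solution, setting ∂C/∂t = 0 at fixed x gives v²t² + 2Dt − x² = 0, so t = (√(D² + v²x²) − D)/v².
√(D² + v²x²) = √(0.116² + 0.268² × 62.1²) = 16.64; v² = 0.071824.
t = (16.64 − 0.116)/0.071824 = 230 days (vs. the pure-advection estimate x/v = 232 d).

230 days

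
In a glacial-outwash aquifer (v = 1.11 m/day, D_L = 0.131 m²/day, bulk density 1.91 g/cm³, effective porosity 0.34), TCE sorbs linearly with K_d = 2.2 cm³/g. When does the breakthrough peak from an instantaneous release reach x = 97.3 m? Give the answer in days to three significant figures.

1170 days

Retardation factor R = 1 + ρ_b·K_d/n = 1 + 1.91 × 2.2/0.34 = 13.36.
Sorption retards both mechanisms: v_R = v/R = 0.08308 m/day, D_R = D/R = 0.009805 m²/day.
Peak time from v_R²t² + 2D_R t − x² = 0: t = (√(D_R² + v_R²x²) − D_R)/v_R².
√(D_R² + v_R²x²) = √(0.009805² + 0.08308² × 97.3²) = 8.084; v_R² = 0.006902.
t = (8.084 − 0.009805)/0.006902 = 1170 days.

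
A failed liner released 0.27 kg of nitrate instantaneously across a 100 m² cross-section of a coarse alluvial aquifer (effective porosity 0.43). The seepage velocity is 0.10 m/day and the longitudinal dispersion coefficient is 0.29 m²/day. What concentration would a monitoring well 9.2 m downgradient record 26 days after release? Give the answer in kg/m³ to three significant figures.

For an instantaneous plane source, C(x,t) = M/(n_e·A·√(4πDt)) · exp(−(x−vt)²/(4Dt)), with n_e·A the pore (flow) area.
Plume center vt = 0.10 × 26 = 2.6 m, so the well at 9.2 m is 6.6 m downgradient of the peak.
√(4πDt) = 9.734 m, giving peak height M/(n_e·A·√(4πDt)) = 0.27/(0.43 × 100 × 9.734) = 0.0006451 kg/m³.
(x−vt)²/(4Dt) = (6.6)²/(4 × 0.29 × 26) = 1.444; exp(−1.444) = 0.2360.
C = 0.0006451 × 0.2360 = 0.000152 kg/m³.

0.000152 kg/m³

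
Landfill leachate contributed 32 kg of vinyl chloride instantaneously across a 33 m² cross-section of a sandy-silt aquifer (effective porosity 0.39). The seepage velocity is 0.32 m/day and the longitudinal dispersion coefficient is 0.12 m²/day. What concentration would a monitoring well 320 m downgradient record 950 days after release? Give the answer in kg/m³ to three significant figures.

0.0375 kg/m³

For an instantaneous plane source, C(x,t) = M/(n_e·A·√(4πDt)) · exp(−(x−vt)²/(4Dt)), with n_e·A the pore (flow) area.
Plume center vt = 0.32 × 950 = 304 m, so the well at 320 m is 16 m downgradient of the peak.
√(4πDt) = 37.85 m, giving peak height M/(n_e·A·√(4πDt)) = 32/(0.39 × 33 × 37.85) = 0.06569 kg/m³.
(x−vt)²/(4Dt) = (16)²/(4 × 0.12 × 950) = 0.5614; exp(−0.5614) = 0.5704.
C = 0.06569 × 0.5704 = 0.0375 kg/m³.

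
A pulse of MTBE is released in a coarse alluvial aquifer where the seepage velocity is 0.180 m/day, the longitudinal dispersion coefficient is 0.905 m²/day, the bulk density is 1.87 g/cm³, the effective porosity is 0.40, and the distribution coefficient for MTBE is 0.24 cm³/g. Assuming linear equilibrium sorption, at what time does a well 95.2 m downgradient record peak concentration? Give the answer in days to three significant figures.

Retardation factor R = 1 + ρ_b·K_d/n = 1 + 1.87 × 0.24/0.40 = 2.122.
Sorption retards both mechanisms: v_R = v/R = 0.08483 m/day, D_R = D/R = 0.4265 m²/day.
Peak time from v_R²t² + 2D_R t − x² = 0: t = (√(D_R² + v_R²x²) − D_R)/v_R².
√(D_R² + v_R²x²) = √(0.4265² + 0.08483² × 95.2²) = 8.087; v_R² = 0.007196.
t = (8.087 − 0.4265)/0.007196 = 1060 days.

1060 days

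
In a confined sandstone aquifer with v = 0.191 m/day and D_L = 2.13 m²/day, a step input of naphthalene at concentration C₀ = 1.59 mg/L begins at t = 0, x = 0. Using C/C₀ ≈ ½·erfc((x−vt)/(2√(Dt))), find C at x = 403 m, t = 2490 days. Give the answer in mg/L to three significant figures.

For a continuous step input, C/C₀ ≈ ½·erfc((x−vt)/(2√(Dt))).
vt = 0.191 × 2490 = 475.59 m and 2√(Dt) = 2√(2.13 × 2490) = 145.7 m.
Argument (x−vt)/(2√(Dt)) = (403 − 475.59)/145.7 = -0.4982; ½·erfc(-0.4982) = 0.7595.
C = 1.59 × 0.7595 = 1.21 mg/L.

1.21 mg/L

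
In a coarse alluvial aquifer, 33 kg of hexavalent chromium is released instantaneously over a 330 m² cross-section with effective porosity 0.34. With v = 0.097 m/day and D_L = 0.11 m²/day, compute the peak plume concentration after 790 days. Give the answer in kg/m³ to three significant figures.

The peak of an instantaneous 1D plume sits at x = vt; there the Gaussian factor is 1 and C_max = M/(n_e·A·√(4πDt)), where n_e·A is the pore area the mass is dissolved in.
√(4πDt) = √(4π × 0.11 × 790) = 33.05 m, so C_max = 33/(0.34 × 330 × 33.05) = 0.00890 kg/m³.

0.00890 kg/m³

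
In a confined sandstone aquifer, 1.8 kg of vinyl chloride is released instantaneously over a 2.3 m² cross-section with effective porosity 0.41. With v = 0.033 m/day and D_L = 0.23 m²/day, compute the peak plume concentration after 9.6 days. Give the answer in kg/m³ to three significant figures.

0.362 kg/m³

The peak of an instantaneous 1D plume sits at x = vt; there the Gaussian factor is 1 and C_max = M/(n_e·A·√(4πDt)), where n_e·A is the pore area the mass is dissolved in.
√(4πDt) = √(4π × 0.23 × 9.6) = 5.267 m, so C_max = 1.8/(0.41 × 2.3 × 5.267) = 0.362 kg/m³.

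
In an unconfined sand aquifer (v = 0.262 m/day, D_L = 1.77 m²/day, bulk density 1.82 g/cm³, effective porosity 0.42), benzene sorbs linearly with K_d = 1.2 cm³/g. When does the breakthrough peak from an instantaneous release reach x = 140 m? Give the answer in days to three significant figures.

3160 days

Retardation factor R = 1 + ρ_b·K_d/n = 1 + 1.82 × 1.2/0.42 = 6.200.
Sorption retards both mechanisms: v_R = v/R = 0.04226 m/day, D_R = D/R = 0.2855 m²/day.
Peak time from v_R²t² + 2D_R t − x² = 0: t = (√(D_R² + v_R²x²) − D_R)/v_R².
√(D_R² + v_R²x²) = √(0.2855² + 0.04226² × 140²) = 5.923; v_R² = 0.001786.
t = (5.923 − 0.2855)/0.001786 = 3160 days.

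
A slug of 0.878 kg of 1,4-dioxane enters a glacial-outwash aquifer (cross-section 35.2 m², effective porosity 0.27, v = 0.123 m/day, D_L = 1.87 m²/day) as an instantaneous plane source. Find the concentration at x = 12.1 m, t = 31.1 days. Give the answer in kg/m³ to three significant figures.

For an instantaneous plane source, C(x,t) = M/(n_e·A·√(4πDt)) · exp(−(x−vt)²/(4Dt)), with n_e·A the pore (flow) area.
Plume center vt = 0.123 × 31.1 = 3.8253 m, so the well at 12.1 m is 8.2747 m downgradient of the peak.
√(4πDt) = 27.03 m, giving peak height M/(n_e·A·√(4πDt)) = 0.878/(0.27 × 35.2 × 27.03) = 0.003418 kg/m³.
(x−vt)²/(4Dt) = (8.2747)²/(4 × 1.87 × 31.1) = 0.2943; exp(−0.2943) = 0.7451.
C = 0.003418 × 0.7451 = 0.00255 kg/m³.

0.00255 kg/m³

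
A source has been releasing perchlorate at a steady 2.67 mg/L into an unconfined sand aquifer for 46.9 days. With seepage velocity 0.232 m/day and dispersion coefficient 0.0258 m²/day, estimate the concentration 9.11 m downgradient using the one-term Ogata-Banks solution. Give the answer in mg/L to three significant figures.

For a continuous step input, C/C₀ ≈ ½·erfc((x−vt)/(2√(Dt))).
vt = 0.232 × 46.9 = 10.8808 m and 2√(Dt) = 2√(0.0258 × 46.9) = 2.200 m.
Argument (x−vt)/(2√(Dt)) = (9.11 − 10.8808)/2.200 = -0.8049; ½·erfc(-0.8049) = 0.8725.
C = 2.67 × 0.8725 = 2.33 mg/L.

2.33 mg/L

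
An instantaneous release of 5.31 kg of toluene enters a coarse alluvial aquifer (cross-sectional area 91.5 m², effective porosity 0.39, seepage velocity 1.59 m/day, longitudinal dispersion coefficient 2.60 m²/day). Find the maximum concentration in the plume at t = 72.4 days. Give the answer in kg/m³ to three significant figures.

The peak of an instantaneous 1D plume sits at x = vt; there the Gaussian factor is 1 and C_max = M/(n_e·A·√(4πDt)), where n_e·A is the pore area the mass is dissolved in.
√(4πDt) = √(4π × 2.60 × 72.4) = 48.64 m, so C_max = 5.31/(0.39 × 91.5 × 48.64) = 0.00306 kg/m³.

0.00306 kg/m³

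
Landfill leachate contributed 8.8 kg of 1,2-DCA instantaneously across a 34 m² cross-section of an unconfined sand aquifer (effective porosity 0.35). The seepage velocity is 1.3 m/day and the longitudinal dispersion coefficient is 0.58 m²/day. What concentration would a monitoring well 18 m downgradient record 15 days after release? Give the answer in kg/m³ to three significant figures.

0.0663 kg/m³

For an instantaneous plane source, C(x,t) = M/(n_e·A·√(4πDt)) · exp(−(x−vt)²/(4Dt)), with n_e·A the pore (flow) area.
Plume center vt = 1.3 × 15 = 19.5 m, so the well at 18 m is 1.5 m upgradient of the peak.
√(4πDt) = 10.46 m, giving peak height M/(n_e·A·√(4πDt)) = 8.8/(0.35 × 34 × 10.46) = 0.07070 kg/m³.
(x−vt)²/(4Dt) = (-1.5)²/(4 × 0.58 × 15) = 0.06466; exp(−0.06466) = 0.9374.
C = 0.07070 × 0.9374 = 0.0663 kg/m³.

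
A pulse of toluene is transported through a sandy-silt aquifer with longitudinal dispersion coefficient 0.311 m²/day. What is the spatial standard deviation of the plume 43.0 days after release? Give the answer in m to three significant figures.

5.17 m

Dispersive spreading gives a Gaussian with σ² = 2Dt; advection only shifts the center.
σ = √(2 × 0.311 × 43.0) = 5.17 m.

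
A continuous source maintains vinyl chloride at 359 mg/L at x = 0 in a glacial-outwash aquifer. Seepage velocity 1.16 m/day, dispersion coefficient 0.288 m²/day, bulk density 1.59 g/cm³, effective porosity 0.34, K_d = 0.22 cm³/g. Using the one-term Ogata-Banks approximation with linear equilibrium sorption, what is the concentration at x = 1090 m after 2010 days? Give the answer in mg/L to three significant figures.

Retardation factor R = 1 + ρ_b·K_d/n = 1 + 1.59 × 0.22/0.34 = 2.029.
Sorption retards both mechanisms: v_R = v/R = 0.5717 m/day, D_R = D/R = 0.1419 m²/day.
v_R·t = 0.5717 × 2010 = 1149.117 m; 2√(D_R t) = 33.78 m; argument = (1090 − 1149.117)/33.78 = -1.750.
C = C₀ × ½·erfc(-1.750) = 359 × 0.9933 = 357 mg/L.

357 mg/L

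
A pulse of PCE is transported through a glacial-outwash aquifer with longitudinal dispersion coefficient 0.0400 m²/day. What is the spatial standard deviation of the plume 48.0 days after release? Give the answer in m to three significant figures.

1.96 m

Dispersive spreading gives a Gaussian with σ² = 2Dt; advection only shifts the center.
σ = √(2 × 0.0400 × 48.0) = 1.96 m.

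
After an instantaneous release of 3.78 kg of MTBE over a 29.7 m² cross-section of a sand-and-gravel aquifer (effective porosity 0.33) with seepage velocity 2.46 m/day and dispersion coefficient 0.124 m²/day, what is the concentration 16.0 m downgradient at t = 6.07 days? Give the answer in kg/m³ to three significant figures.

For an instantaneous plane source, C(x,t) = M/(n_e·A·√(4πDt)) · exp(−(x−vt)²/(4Dt)), with n_e·A the pore (flow) area.
Plume center vt = 2.46 × 6.07 = 14.9322 m, so the well at 16.0 m is 1.0678 m downgradient of the peak.
√(4πDt) = 3.075 m, giving peak height M/(n_e·A·√(4πDt)) = 3.78/(0.33 × 29.7 × 3.075) = 0.1254 kg/m³.
(x−vt)²/(4Dt) = (1.0678)²/(4 × 0.124 × 6.07) = 0.3787; exp(−0.3787) = 0.6848.
C = 0.1254 × 0.6848 = 0.0859 kg/m³.

0.0859 kg/m³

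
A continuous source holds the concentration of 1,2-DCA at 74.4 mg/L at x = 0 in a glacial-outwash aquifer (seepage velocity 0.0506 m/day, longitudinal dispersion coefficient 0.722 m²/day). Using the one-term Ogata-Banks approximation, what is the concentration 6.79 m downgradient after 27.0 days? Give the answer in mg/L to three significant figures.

14.3 mg/L

For a continuous step input, C/C₀ ≈ ½·erfc((x−vt)/(2√(Dt))).
vt = 0.0506 × 27.0 = 1.3662 m and 2√(Dt) = 2√(0.722 × 27.0) = 8.830 m.
Argument (x−vt)/(2√(Dt)) = (6.79 − 1.3662)/8.830 = 0.6142; ½·erfc(0.6142) = 0.1925.
C = 74.4 × 0.1925 = 14.3 mg/L.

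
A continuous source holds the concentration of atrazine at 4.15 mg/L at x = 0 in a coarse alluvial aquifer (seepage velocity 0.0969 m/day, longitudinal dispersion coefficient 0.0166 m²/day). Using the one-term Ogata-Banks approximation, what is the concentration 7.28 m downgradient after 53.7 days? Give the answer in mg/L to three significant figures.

For a continuous step input, C/C₀ ≈ ½·erfc((x−vt)/(2√(Dt))).
vt = 0.0969 × 53.7 = 5.20353 m and 2√(Dt) = 2√(0.0166 × 53.7) = 1.888 m.
Argument (x−vt)/(2√(Dt)) = (7.28 − 5.20353)/1.888 = 1.100; ½·erfc(1.100) = 0.05990.
C = 4.15 × 0.05990 = 0.249 mg/L.

0.249 mg/L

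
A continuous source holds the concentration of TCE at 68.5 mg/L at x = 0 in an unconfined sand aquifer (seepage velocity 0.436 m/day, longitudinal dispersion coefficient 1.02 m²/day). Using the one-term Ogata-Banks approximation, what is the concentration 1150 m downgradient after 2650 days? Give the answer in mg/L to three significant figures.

36.3 mg/L

For a continuous step input, C/C₀ ≈ ½·erfc((x−vt)/(2√(Dt))).
vt = 0.436 × 2650 = 1155.4 m and 2√(Dt) = 2√(1.02 × 2650) = 104.0 m.
Argument (x−vt)/(2√(Dt)) = (1150 − 1155.4)/104.0 = -0.05192; ½·erfc(-0.05192) = 0.5293.
C = 68.5 × 0.5293 = 36.3 mg/L.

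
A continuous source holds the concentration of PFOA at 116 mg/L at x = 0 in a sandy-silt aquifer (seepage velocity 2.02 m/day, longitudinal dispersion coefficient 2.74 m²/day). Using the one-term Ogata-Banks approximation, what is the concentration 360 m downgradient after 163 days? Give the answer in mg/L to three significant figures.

17.6 mg/L

For a continuous step input, C/C₀ ≈ ½·erfc((x−vt)/(2√(Dt))).
vt = 2.02 × 163 = 329.26 m and 2√(Dt) = 2√(2.74 × 163) = 42.27 m.
Argument (x−vt)/(2√(Dt)) = (360 − 329.26)/42.27 = 0.7272; ½·erfc(0.7272) = 0.1519.
C = 116 × 0.1519 = 17.6 mg/L.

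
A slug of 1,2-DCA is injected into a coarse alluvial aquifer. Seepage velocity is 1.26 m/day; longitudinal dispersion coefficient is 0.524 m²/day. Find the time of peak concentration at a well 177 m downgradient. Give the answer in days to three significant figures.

140 days

For the 1D instantaneous-source solution, setting ∂C/∂t = 0 at fixed x gives v²t² + 2Dt − x² = 0, so t = (√(D² + v²x²) − D)/v².
√(D² + v²x²) = √(0.524² + 1.26² × 177²) = 223.0; v² = 1.5876.
t = (223.0 − 0.524)/1.5876 = 140 days (vs. the pure-advection estimate x/v = 140 d).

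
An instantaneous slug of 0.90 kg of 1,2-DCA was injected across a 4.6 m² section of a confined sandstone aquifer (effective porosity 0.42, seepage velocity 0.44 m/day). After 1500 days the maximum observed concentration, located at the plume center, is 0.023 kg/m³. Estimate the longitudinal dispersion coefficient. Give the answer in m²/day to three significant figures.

0.0218 m²/day

At the plume center C_max = M/(n_e·A·√(4πDt)), so D = M²/(4πt·(n_e·A·C_max)²).
n_e·A·C_max = 0.42 × 4.6 × 0.023 = 0.04444 kg/m.
D = 0.90²/(4π × 1500 × 0.04444²) = 0.0218 m²/day.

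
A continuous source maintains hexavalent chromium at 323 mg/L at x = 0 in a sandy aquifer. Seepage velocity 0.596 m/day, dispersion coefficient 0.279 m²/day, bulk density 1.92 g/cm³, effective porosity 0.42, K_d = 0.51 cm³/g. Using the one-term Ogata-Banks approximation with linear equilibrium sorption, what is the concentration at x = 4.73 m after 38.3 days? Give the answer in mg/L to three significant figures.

258 mg/L

Retardation factor R = 1 + ρ_b·K_d/n = 1 + 1.92 × 0.51/0.42 = 3.331.
Sorption retards both mechanisms: v_R = v/R = 0.1789 m/day, D_R = D/R = 0.08376 m²/day.
v_R·t = 0.1789 × 38.3 = 6.85187 m; 2√(D_R t) = 3.582 m; argument = (4.73 − 6.85187)/3.582 = -0.5924.
C = C₀ × ½·erfc(-0.5924) = 323 × 0.7989 = 258 mg/L.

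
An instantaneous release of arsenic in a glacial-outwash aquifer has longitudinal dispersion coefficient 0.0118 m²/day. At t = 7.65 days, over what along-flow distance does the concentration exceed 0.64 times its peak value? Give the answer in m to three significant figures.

0.803 m

The plume is Gaussian with σ = √(2Dt) = √(2 × 0.0118 × 7.65) = 0.4249 m.
C/C_peak = exp(−Δx²/(2σ²)) = 0.64 ⇒ Δx = σ·√(−2 ln 0.64) = 0.4249 × 0.9448 = 0.4014 m.
Width = 2Δx = 0.803 m.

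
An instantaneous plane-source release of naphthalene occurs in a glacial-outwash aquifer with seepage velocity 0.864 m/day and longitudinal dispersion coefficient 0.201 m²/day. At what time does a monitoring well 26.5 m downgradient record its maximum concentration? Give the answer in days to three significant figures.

30.4 days

For the 1D instantaneous-source solution, setting ∂C/∂t = 0 at fixed x gives v²t² + 2Dt − x² = 0, so t = (√(D² + v²x²) − D)/v².
√(D² + v²x²) = √(0.201² + 0.864² × 26.5²) = 22.90; v² = 0.746496.
t = (22.90 − 0.201)/0.746496 = 30.4 days (vs. the pure-advection estimate x/v = 30.7 d).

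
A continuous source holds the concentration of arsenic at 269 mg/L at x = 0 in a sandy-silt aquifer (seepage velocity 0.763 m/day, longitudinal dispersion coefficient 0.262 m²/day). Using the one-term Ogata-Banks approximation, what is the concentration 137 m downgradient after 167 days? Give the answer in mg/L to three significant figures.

41.1 mg/L

For a continuous step input, C/C₀ ≈ ½·erfc((x−vt)/(2√(Dt))).
vt = 0.763 × 167 = 127.421 m and 2√(Dt) = 2√(0.262 × 167) = 13.23 m.
Argument (x−vt)/(2√(Dt)) = (137 − 127.421)/13.23 = 0.7240; ½·erfc(0.7240) = 0.1529.
C = 269 × 0.1529 = 41.1 mg/L.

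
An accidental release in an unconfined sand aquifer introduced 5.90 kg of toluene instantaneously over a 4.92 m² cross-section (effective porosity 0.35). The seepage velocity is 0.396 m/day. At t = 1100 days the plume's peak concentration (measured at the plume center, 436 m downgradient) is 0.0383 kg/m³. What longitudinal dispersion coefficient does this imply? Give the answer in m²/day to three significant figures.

At the plume center C_max = M/(n_e·A·√(4πDt)), so D = M²/(4πt·(n_e·A·C_max)²).
n_e·A·C_max = 0.35 × 4.92 × 0.0383 = 0.06595 kg/m.
D = 5.90²/(4π × 1100 × 0.06595²) = 0.579 m²/day.

0.579 m²/day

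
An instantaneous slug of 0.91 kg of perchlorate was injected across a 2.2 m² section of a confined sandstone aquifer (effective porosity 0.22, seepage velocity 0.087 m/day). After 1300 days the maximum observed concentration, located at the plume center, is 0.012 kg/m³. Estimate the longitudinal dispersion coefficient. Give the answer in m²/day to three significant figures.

At the plume center C_max = M/(n_e·A·√(4πDt)), so D = M²/(4πt·(n_e·A·C_max)²).
n_e·A·C_max = 0.22 × 2.2 × 0.012 = 0.005808 kg/m.
D = 0.91²/(4π × 1300 × 0.005808²) = 1.50 m²/day.

1.50 m²/day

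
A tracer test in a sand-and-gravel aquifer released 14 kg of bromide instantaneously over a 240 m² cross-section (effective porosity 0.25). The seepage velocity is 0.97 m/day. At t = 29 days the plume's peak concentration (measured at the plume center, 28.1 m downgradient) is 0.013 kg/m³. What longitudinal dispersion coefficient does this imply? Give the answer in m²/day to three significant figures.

At the plume center C_max = M/(n_e·A·√(4πDt)), so D = M²/(4πt·(n_e·A·C_max)²).
n_e·A·C_max = 0.25 × 240 × 0.013 = 0.7800 kg/m.
D = 14²/(4π × 29 × 0.7800²) = 0.884 m²/day.

0.884 m²/day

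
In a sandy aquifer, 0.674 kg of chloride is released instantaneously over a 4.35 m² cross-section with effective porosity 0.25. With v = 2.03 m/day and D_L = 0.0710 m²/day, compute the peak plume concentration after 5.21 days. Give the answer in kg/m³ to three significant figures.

The peak of an instantaneous 1D plume sits at x = vt; there the Gaussian factor is 1 and C_max = M/(n_e·A·√(4πDt)), where n_e·A is the pore area the mass is dissolved in.
√(4πDt) = √(4π × 0.0710 × 5.21) = 2.156 m, so C_max = 0.674/(0.25 × 4.35 × 2.156) = 0.287 kg/m³.

0.287 kg/m³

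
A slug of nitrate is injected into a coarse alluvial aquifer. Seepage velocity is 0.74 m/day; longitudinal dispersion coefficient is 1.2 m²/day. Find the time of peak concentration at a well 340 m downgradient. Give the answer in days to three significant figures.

For the 1D instantaneous-source solution, setting ∂C/∂t = 0 at fixed x gives v²t² + 2Dt − x² = 0, so t = (√(D² + v²x²) − D)/v².
√(D² + v²x²) = √(1.2² + 0.74² × 340²) = 251.6; v² = 0.5476.
t = (251.6 − 1.2)/0.5476 = 457 days (vs. the pure-advection estimate x/v = 459 d).

457 days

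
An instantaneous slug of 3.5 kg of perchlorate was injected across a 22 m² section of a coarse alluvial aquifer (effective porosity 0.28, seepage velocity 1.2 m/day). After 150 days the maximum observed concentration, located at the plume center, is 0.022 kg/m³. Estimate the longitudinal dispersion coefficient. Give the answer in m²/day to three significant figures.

0.354 m²/day

At the plume center C_max = M/(n_e·A·√(4πDt)), so D = M²/(4πt·(n_e·A·C_max)²).
n_e·A·C_max = 0.28 × 22 × 0.022 = 0.1355 kg/m.
D = 3.5²/(4π × 150 × 0.1355²) = 0.354 m²/day.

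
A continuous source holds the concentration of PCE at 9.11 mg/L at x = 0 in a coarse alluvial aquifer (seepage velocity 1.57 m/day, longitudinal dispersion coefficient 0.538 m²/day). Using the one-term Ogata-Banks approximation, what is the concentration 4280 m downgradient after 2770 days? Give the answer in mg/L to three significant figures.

8.17 mg/L

For a continuous step input, C/C₀ ≈ ½·erfc((x−vt)/(2√(Dt))).
vt = 1.57 × 2770 = 4348.9 m and 2√(Dt) = 2√(0.538 × 2770) = 77.21 m.
Argument (x−vt)/(2√(Dt)) = (4280 − 4348.9)/77.21 = -0.8924; ½·erfc(-0.8924) = 0.8965.
C = 9.11 × 0.8965 = 8.17 mg/L.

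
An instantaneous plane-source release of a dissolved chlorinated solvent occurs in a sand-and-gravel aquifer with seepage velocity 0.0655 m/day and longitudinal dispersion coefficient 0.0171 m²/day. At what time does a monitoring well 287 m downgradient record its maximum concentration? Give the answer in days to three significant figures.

4380 days

For the 1D instantaneous-source solution, setting ∂C/∂t = 0 at fixed x gives v²t² + 2Dt − x² = 0, so t = (√(D² + v²x²) − D)/v².
√(D² + v²x²) = √(0.0171² + 0.0655² × 287²) = 18.80; v² = 0.00429025.
t = (18.80 − 0.0171)/0.00429025 = 4380 days (vs. the pure-advection estimate x/v = 4380 d).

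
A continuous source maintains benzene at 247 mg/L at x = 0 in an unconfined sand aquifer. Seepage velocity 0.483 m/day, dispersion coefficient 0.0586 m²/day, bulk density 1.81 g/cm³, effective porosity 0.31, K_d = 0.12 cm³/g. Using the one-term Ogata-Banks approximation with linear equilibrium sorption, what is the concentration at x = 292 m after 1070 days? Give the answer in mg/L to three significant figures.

Retardation factor R = 1 + ρ_b·K_d/n = 1 + 1.81 × 0.12/0.31 = 1.701.
Sorption retards both mechanisms: v_R = v/R = 0.2840 m/day, D_R = D/R = 0.03445 m²/day.
v_R·t = 0.2840 × 1070 = 303.88 m; 2√(D_R t) = 12.14 m; argument = (292 − 303.88)/12.14 = -0.9786.
C = C₀ × ½·erfc(-0.9786) = 247 × 0.9168 = 226 mg/L.

226 mg/L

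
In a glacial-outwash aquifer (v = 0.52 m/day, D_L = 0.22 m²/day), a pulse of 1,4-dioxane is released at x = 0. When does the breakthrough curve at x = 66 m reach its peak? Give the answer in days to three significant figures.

126 days

For the 1D instantaneous-source solution, setting ∂C/∂t = 0 at fixed x gives v²t² + 2Dt − x² = 0, so t = (√(D² + v²x²) − D)/v².
√(D² + v²x²) = √(0.22² + 0.52² × 66²) = 34.32; v² = 0.2704.
t = (34.32 − 0.22)/0.2704 = 126 days (vs. the pure-advection estimate x/v = 127 d).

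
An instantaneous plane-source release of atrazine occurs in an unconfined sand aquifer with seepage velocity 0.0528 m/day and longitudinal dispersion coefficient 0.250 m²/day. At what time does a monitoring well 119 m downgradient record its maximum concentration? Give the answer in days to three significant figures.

2170 days

For the 1D instantaneous-source solution, setting ∂C/∂t = 0 at fixed x gives v²t² + 2Dt − x² = 0, so t = (√(D² + v²x²) − D)/v².
√(D² + v²x²) = √(0.250² + 0.0528² × 119²) = 6.288; v² = 0.00278784.
t = (6.288 − 0.250)/0.00278784 = 2170 days (vs. the pure-advection estimate x/v = 2250 d).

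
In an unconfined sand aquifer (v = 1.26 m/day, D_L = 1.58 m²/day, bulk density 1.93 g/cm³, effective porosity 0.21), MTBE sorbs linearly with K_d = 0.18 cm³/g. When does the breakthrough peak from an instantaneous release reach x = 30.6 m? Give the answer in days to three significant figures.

61.9 days

Retardation factor R = 1 + ρ_b·K_d/n = 1 + 1.93 × 0.18/0.21 = 2.654.
Sorption retards both mechanisms: v_R = v/R = 0.4748 m/day, D_R = D/R = 0.5953 m²/day.
Peak time from v_R²t² + 2D_R t − x² = 0: t = (√(D_R² + v_R²x²) − D_R)/v_R².
√(D_R² + v_R²x²) = √(0.5953² + 0.4748² × 30.6²) = 14.54; v_R² = 0.2254.
t = (14.54 − 0.5953)/0.2254 = 61.9 days.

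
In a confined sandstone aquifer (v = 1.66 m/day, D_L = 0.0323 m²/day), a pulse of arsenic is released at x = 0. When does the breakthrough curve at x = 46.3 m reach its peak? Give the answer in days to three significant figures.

For the 1D instantaneous-source solution, setting ∂C/∂t = 0 at fixed x gives v²t² + 2Dt − x² = 0, so t = (√(D² + v²x²) − D)/v².
√(D² + v²x²) = √(0.0323² + 1.66² × 46.3²) = 76.86; v² = 2.7556.
t = (76.86 − 0.0323)/2.7556 = 27.9 days (vs. the pure-advection estimate x/v = 27.9 d).

27.9 days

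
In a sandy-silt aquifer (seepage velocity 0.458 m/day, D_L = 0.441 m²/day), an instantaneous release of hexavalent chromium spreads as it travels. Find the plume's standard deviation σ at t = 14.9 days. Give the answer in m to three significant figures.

3.63 m

Dispersive spreading gives a Gaussian with σ² = 2Dt; advection only shifts the center.
σ = √(2 × 0.441 × 14.9) = 3.63 m.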